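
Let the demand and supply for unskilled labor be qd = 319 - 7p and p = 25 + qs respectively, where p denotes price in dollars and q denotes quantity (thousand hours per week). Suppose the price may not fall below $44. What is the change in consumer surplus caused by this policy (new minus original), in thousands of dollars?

Rearranging supply gives qs = p - 25. Without the control the market clears where 319 - 7p = p - 25, i.e. p* = 43 and q* = 18.
Since 44 > 43, the floor is binding.
At p = 44: qd = 319 - 7·44 = 11 and qs = 44 - 25 = 19.
Consumer surplus without the control is ½ · (319/7 - 43) · 18 = 162/7.
With the floor, consumers buy 11 units at 44, so CS = ½ · (319/7 - 44) · 11 = 121/14.
Change in consumer surplus = 121/14 - 162/7 = -14.5.

-14.5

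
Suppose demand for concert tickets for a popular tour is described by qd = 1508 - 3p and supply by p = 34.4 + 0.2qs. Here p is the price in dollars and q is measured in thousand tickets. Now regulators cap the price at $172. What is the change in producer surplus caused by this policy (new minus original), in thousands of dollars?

-29754

Rearranging supply gives qs = 5p - 172. Setting quantity demanded equal to quantity supplied, 1508 - 3p = 5p - 172, gives p* = 210 and q* = 878.
Since 172 < 210, the ceiling is binding.
At p = 172: qd = 1508 - 3·172 = 992 and qs = 5·172 - 172 = 688.
Producer surplus without the control is ½ · (210 - 34.4) · 878 = 77088.4.
With the ceiling, producers sell 688 units at 172, so PS = ½ · (172 - 34.4) · 688 = 47334.4.
Change in producer surplus = 47334.4 - 77088.4 = -29754.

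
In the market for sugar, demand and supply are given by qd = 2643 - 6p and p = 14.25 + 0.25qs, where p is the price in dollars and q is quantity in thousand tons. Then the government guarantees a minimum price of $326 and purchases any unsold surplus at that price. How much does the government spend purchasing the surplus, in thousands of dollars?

182560

Rearranging supply gives qs = 4p - 57. In a free market, 2643 - 6p = 4p - 57 gives the equilibrium p* = 270, q* = 1023.
Because the floor (326) lies above the market-clearing price, it is binding.
At p = 326: qd = 2643 - 6·326 = 687 and qs = 4·326 - 57 = 1247.
Surplus = qs - qd = 560.
Government expenditure = surplus × support price = 560 × 326 = 182560.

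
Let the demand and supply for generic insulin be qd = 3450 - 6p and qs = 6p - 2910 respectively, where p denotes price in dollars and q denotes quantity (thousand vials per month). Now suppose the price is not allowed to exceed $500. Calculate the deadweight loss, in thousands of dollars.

Setting quantity demanded equal to quantity supplied, 3450 - 6p = 6p - 2910, gives p* = 530 and q* = 270.
Since 500 < 530, the ceiling is binding.
At p = 500: qd = 3450 - 6·500 = 450 and qs = 6·500 - 2910 = 90.
Quantity traded falls to 90. At q = 90 the demand price is (3450 - 90)/6 = 560 and the supply price is (2910 + 90)/6 = 500.
Deadweight loss = ½ · (560 - 500) · (270 - 90) = ½ · 60 · 180 = 5400.

5400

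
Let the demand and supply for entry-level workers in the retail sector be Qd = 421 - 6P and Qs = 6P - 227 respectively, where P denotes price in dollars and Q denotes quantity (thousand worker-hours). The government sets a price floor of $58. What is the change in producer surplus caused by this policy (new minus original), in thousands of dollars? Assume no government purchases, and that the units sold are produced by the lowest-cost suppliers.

In a free market, 421 - 6P = 6P - 227 gives the equilibrium P* = 54, Q* = 97.
Since 58 > 54, the floor is binding.
At P = 58: Qd = 421 - 6·58 = 73 and Qs = 6·58 - 227 = 121.
Producer surplus without the control is ½ · (54 - 227/6) · 97 = 9409/12.
With the floor, 73 units are sold at 58. The supply price at Q = 73 is 50, so PS = ½ · [(58 - 227/6) + (58 - 50)] · 73 = 12337/12.
Change in producer surplus = 12337/12 - 9409/12 = 244.

244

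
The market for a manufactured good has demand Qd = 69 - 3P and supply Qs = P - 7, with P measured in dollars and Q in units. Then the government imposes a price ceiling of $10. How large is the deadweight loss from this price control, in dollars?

Equilibrium: 69 - 3P = P - 7, so 76 = 4P and P* = 19, Q* = 12.
Because the ceiling (10) lies below the market-clearing price, it is binding.
At P = 10: Qd = 69 - 3·10 = 39 and Qs = 10 - 7 = 3.
Quantity traded falls to 3. At Q = 3 the demand price is (69 - 3)/3 = 22 and the supply price is 7 + 3 = 10.
Deadweight loss = ½ · (22 - 10) · (12 - 3) = ½ · 12 · 9 = 54.

54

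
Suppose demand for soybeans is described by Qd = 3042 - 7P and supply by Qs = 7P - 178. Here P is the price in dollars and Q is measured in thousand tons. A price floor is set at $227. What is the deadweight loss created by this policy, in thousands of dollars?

In a free market, 3042 - 7P = 7P - 178 gives the equilibrium P* = 230, Q* = 1432.
Since 227 is below P* = 230, the floor does not bind and the free-market outcome prevails.
Since the control does not bind, no trades are prevented and deadweight loss is zero.

0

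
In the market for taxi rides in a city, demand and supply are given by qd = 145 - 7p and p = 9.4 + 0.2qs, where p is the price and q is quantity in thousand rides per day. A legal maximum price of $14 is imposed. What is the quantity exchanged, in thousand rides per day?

Rearranging supply gives qs = 5p - 47. Setting quantity demanded equal to quantity supplied, 145 - 7p = 5p - 47, gives p* = 16 and q* = 33.
The ceiling of 14 is below the equilibrium price 16, so it binds.
At p = 14: qd = 145 - 7·14 = 47 and qs = 5·14 - 47 = 23.
The quantity actually transacted is the short side, supply: 23.

23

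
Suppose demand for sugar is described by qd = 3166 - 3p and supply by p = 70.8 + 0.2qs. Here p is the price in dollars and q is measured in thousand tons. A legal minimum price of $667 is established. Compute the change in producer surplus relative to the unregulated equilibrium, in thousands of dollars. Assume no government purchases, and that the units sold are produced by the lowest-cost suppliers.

Rearranging supply gives qs = 5p - 354. In a free market, 3166 - 3p = 5p - 354 gives the equilibrium p* = 440, q* = 1846.
Since 667 > 440, the floor is binding.
At p = 667: qd = 3166 - 3·667 = 1165 and qs = 5·667 - 354 = 2981.
Producer surplus without the control is ½ · (440 - 70.8) · 1846 = 340771.6.
With the floor, 1165 units are sold at 667. The supply price at q = 1165 is 303.8, so PS = ½ · [(667 - 70.8) + (667 - 303.8)] · 1165 = 558850.5.
Change in producer surplus = 558850.5 - 340771.6 = 218078.9.

218078.9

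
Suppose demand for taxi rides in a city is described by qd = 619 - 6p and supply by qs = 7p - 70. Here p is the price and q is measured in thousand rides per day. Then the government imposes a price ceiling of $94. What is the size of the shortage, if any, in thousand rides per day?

Setting quantity demanded equal to quantity supplied, 619 - 6p = 7p - 70, gives p* = 53 and q* = 301.
The ceiling of 94 is above the equilibrium price 53, so it is not binding; the market clears at p* = 53, q* = 301.
Since the control does not bind, there is no shortage.

0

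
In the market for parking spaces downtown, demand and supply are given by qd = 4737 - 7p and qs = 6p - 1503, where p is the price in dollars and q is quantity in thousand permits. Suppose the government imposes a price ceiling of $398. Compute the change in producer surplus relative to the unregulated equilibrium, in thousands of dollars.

-92742

Equilibrium: 4737 - 7p = 6p - 1503, so 6240 = 13p and p* = 480, q* = 1377.
Since 398 < 480, the ceiling is binding.
At p = 398: qd = 4737 - 7·398 = 1951 and qs = 6·398 - 1503 = 885.
Producer surplus without the control is ½ · (480 - 250.5) · 1377 = 158010.75.
With the ceiling, producers sell 885 units at 398, so PS = ½ · (398 - 250.5) · 885 = 65268.75.
Change in producer surplus = 65268.75 - 158010.75 = -92742.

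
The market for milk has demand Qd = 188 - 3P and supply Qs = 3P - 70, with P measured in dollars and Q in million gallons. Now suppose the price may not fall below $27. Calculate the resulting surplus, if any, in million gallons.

Equilibrium: 188 - 3P = 3P - 70, so 258 = 6P and P* = 43, Q* = 59.
The floor of 27 is below the equilibrium price 43, so it is not binding; the market clears at P* = 43, Q* = 59.
Since the control does not bind, there is no surplus.

0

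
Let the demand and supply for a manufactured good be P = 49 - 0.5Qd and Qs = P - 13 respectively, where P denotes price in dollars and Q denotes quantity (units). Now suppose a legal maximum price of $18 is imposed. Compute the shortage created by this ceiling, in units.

Rearranging demand gives Qd = 98 - 2P. Setting quantity demanded equal to quantity supplied, 98 - 2P = P - 13, gives P* = 37 and Q* = 24.
Since 18 < 37, the ceiling is binding.
At P = 18: Qd = 98 - 2·18 = 62 and Qs = 18 - 13 = 5.
Shortage = Qd - Qs = 62 - 5 = 57.

57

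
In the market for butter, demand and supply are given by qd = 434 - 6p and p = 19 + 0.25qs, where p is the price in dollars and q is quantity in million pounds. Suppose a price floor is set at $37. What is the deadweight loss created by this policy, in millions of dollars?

Rearranging supply gives qs = 4p - 76. In a free market, 434 - 6p = 4p - 76 gives the equilibrium p* = 51, q* = 128.
Since 37 is below p* = 51, the floor does not bind and the free-market outcome prevails.
Since the control does not bind, no trades are prevented and deadweight loss is zero.

0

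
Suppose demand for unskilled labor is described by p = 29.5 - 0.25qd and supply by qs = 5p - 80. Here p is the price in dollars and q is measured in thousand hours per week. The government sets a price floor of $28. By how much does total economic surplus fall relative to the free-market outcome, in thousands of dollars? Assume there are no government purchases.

129.6

Rearranging demand gives qd = 118 - 4p. Setting quantity demanded equal to quantity supplied, 118 - 4p = 5p - 80, gives p* = 22 and q* = 30.
Because the floor (28) lies above the market-clearing price, it is binding.
At p = 28: qd = 118 - 4·28 = 6 and qs = 5·28 - 80 = 60.
Quantity traded falls to 6. At q = 6 the demand price is (118 - 6)/4 = 28 and the supply price is (80 + 6)/5 = 17.2.
Deadweight loss = ½ · (28 - 17.2) · (30 - 6) = ½ · 10.8 · 24 = 129.6.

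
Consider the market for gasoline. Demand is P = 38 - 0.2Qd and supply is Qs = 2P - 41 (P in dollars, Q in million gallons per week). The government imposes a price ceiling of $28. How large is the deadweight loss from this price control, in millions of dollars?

35

Rearranging demand gives Qd = 190 - 5P. Setting quantity demanded equal to quantity supplied, 190 - 5P = 2P - 41, gives P* = 33 and Q* = 25.
Since 28 < 33, the ceiling is binding.
At P = 28: Qd = 190 - 5·28 = 50 and Qs = 2·28 - 41 = 15.
Quantity traded falls to 15. At Q = 15 the demand price is (190 - 15)/5 = 35 and the supply price is (41 + 15)/2 = 28.
Deadweight loss = ½ · (35 - 28) · (25 - 15) = ½ · 7 · 10 = 35.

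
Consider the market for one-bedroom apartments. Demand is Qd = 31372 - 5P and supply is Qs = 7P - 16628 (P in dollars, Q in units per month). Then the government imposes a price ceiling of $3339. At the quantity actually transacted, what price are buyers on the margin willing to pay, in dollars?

Equilibrium: 31372 - 5P = 7P - 16628, so 48000 = 12P and P* = 4000, Q* = 11372.
Since 3339 < 4000, the ceiling is binding.
At P = 3339: Qd = 31372 - 5·3339 = 14677 and Qs = 7·3339 - 16628 = 6745.
Only 6745 units reach the market. On the demand curve, the marginal buyer's willingness to pay at Q = 6745 is (31372 - 6745)/5 = 4925.4.

4925.4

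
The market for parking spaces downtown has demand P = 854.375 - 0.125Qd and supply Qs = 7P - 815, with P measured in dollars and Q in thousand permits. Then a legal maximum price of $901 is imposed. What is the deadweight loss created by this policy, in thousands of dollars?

Rearranging demand gives Qd = 6835 - 8P. In a free market, 6835 - 8P = 7P - 815 gives the equilibrium P* = 510, Q* = 2755.
The ceiling of 901 is above the equilibrium price 510, so it is not binding; the market clears at P* = 510, Q* = 2755.
Since the control does not bind, no trades are prevented and deadweight loss is zero.

0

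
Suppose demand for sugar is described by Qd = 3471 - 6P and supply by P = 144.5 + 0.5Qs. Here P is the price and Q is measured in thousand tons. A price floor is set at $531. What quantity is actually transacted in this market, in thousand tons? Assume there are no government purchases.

Rearranging supply gives Qs = 2P - 289. Without the control the market clears where 3471 - 6P = 2P - 289, i.e. P* = 470 and Q* = 651.
Since 531 > 470, the floor is binding.
At P = 531: Qd = 3471 - 6·531 = 285 and Qs = 2·531 - 289 = 773.
The quantity actually transacted is the short side, demand: 285.

285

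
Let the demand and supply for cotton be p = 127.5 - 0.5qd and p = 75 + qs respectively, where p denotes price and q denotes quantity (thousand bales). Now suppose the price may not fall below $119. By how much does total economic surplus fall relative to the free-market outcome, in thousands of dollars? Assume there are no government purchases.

243

Rearranging demand gives qd = 255 - 2p; rearranging supply gives qs = p - 75. In a free market, 255 - 2p = p - 75 gives the equilibrium p* = 110, q* = 35.
Because the floor (119) lies above the market-clearing price, it is binding.
At p = 119: qd = 255 - 2·119 = 17 and qs = 119 - 75 = 44.
Quantity traded falls to 17. At q = 17 the demand price is (255 - 17)/2 = 119 and the supply price is 75 + 17 = 92.
Deadweight loss = ½ · (119 - 92) · (35 - 17) = ½ · 27 · 18 = 243.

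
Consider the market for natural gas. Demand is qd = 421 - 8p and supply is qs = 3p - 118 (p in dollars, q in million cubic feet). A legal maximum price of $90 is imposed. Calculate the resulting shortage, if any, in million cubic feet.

Setting quantity demanded equal to quantity supplied, 421 - 8p = 3p - 118, gives p* = 49 and q* = 29.
The ceiling of 90 is above the equilibrium price 49, so it is not binding; the market clears at p* = 49, q* = 29.
Since the control does not bind, there is no shortage.

0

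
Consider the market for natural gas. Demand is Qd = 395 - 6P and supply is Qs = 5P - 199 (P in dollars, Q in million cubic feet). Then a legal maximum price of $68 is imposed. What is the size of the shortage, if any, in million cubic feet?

Without the control the market clears where 395 - 6P = 5P - 199, i.e. P* = 54 and Q* = 71.
The ceiling of 68 is above the equilibrium price 54, so it is not binding; the market clears at P* = 54, Q* = 71.
Since the control does not bind, there is no shortage.

0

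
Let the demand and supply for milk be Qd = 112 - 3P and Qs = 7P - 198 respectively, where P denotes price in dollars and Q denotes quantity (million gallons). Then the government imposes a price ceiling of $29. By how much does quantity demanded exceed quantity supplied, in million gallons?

20

Setting quantity demanded equal to quantity supplied, 112 - 3P = 7P - 198, gives P* = 31 and Q* = 19.
The ceiling of 29 is below the equilibrium price 31, so it binds.
At P = 29: Qd = 112 - 3·29 = 25 and Qs = 7·29 - 198 = 5.
Shortage = Qd - Qs = 25 - 5 = 20.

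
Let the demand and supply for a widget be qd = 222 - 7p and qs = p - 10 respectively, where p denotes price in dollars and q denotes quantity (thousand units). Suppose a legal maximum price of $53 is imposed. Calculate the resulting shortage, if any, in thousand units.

Equilibrium: 222 - 7p = p - 10, so 232 = 8p and p* = 29, q* = 19.
The ceiling of 53 is above the equilibrium price 29, so it is not binding; the market clears at p* = 29, q* = 19.
Since the control does not bind, there is no shortage.

0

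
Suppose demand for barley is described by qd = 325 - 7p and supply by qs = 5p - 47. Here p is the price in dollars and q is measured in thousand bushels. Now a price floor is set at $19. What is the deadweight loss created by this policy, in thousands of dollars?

In a free market, 325 - 7p = 5p - 47 gives the equilibrium p* = 31, q* = 108.
The floor of 19 is below the equilibrium price 31, so it is not binding; the market clears at p* = 31, q* = 108.
Since the control does not bind, no trades are prevented and deadweight loss is zero.

0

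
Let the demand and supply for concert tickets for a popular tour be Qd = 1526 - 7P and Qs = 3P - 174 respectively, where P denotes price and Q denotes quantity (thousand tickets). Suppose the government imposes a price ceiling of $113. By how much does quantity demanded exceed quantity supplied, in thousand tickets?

Without the control the market clears where 1526 - 7P = 3P - 174, i.e. P* = 170 and Q* = 336.
Since 113 < 170, the ceiling is binding.
At P = 113: Qd = 1526 - 7·113 = 735 and Qs = 3·113 - 174 = 165.
Shortage = Qd - Qs = 735 - 165 = 570.

570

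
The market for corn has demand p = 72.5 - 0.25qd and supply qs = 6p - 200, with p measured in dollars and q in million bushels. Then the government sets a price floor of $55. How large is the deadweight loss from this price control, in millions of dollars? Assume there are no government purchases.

120

Rearranging demand gives qd = 290 - 4p. Setting quantity demanded equal to quantity supplied, 290 - 4p = 6p - 200, gives p* = 49 and q* = 94.
The floor of 55 is above the equilibrium price 49, so it binds.
At p = 55: qd = 290 - 4·55 = 70 and qs = 6·55 - 200 = 130.
Quantity traded falls to 70. At q = 70 the demand price is (290 - 70)/4 = 55 and the supply price is (200 + 70)/6 = 45.
Deadweight loss = ½ · (55 - 45) · (94 - 70) = ½ · 10 · 24 = 120.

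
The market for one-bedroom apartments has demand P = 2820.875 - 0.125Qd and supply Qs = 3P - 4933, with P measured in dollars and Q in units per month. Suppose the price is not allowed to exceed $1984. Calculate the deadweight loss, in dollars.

Rearranging demand gives Qd = 22567 - 8P. Setting quantity demanded equal to quantity supplied, 22567 - 8P = 3P - 4933, gives P* = 2500 and Q* = 2567.
Since 1984 < 2500, the ceiling is binding.
At P = 1984: Qd = 22567 - 8·1984 = 6695 and Qs = 3·1984 - 4933 = 1019.
Quantity traded falls to 1019. At Q = 1019 the demand price is (22567 - 1019)/8 = 2693.5 and the supply price is (4933 + 1019)/3 = 1984.
Deadweight loss = ½ · (2693.5 - 1984) · (2567 - 1019) = ½ · 709.5 · 1548 = 549153.

549153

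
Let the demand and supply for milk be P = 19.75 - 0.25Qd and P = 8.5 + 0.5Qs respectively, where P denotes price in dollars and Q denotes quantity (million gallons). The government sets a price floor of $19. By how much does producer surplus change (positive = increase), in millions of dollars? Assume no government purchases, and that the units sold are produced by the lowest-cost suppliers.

Rearranging demand gives Qd = 79 - 4P; rearranging supply gives Qs = 2P - 17. In a free market, 79 - 4P = 2P - 17 gives the equilibrium P* = 16, Q* = 15.
The floor of 19 is above the equilibrium price 16, so it binds.
At P = 19: Qd = 79 - 4·19 = 3 and Qs = 2·19 - 17 = 21.
Producer surplus without the control is ½ · (16 - 8.5) · 15 = 56.25.
With the floor, 3 units are sold at 19. The supply price at Q = 3 is 10, so PS = ½ · [(19 - 8.5) + (19 - 10)] · 3 = 29.25.
Change in producer surplus = 29.25 - 56.25 = -27.

-27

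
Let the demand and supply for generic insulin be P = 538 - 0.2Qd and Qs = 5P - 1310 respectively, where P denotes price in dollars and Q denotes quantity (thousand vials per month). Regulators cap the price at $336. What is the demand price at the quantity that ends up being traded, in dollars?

Rearranging demand gives Qd = 2690 - 5P. Without the control the market clears where 2690 - 5P = 5P - 1310, i.e. P* = 400 and Q* = 690.
Because the ceiling (336) lies below the market-clearing price, it is binding.
At P = 336: Qd = 2690 - 5·336 = 1010 and Qs = 5·336 - 1310 = 370.
Only 370 units reach the market. On the demand curve, the marginal buyer's willingness to pay at Q = 370 is (2690 - 370)/5 = 464.

464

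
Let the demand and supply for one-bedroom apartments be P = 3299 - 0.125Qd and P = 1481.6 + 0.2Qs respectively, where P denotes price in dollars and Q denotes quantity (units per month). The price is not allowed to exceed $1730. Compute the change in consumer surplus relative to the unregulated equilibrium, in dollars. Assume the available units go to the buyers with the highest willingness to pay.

-102116.25

Rearranging demand gives Qd = 26392 - 8P; rearranging supply gives Qs = 5P - 7408. In a free market, 26392 - 8P = 5P - 7408 gives the equilibrium P* = 2600, Q* = 5592.
Because the ceiling (1730) lies below the market-clearing price, it is binding.
At P = 1730: Qd = 26392 - 8·1730 = 12552 and Qs = 5·1730 - 7408 = 1242.
Consumer surplus without the control is ½ · (3299 - 2600) · 5592 = 1954404.
With the ceiling, 1242 units are sold at 1730 (assume they go to the highest-value buyers). The demand price at Q = 1242 is 3143.75, so CS = ½ · [(3299 - 1730) + (3143.75 - 1730)] · 1242 = 1852287.75.
Change in consumer surplus = 1852287.75 - 1954404 = -102116.25.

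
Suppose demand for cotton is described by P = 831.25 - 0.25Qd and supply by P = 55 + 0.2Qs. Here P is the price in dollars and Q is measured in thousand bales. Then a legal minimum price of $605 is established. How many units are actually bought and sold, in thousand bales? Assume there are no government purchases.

905

Rearranging demand gives Qd = 3325 - 4P; rearranging supply gives Qs = 5P - 275. Setting quantity demanded equal to quantity supplied, 3325 - 4P = 5P - 275, gives P* = 400 and Q* = 1725.
The floor of 605 is above the equilibrium price 400, so it binds.
At P = 605: Qd = 3325 - 4·605 = 905 and Qs = 5·605 - 275 = 2750.
The quantity actually transacted is the short side, demand: 905.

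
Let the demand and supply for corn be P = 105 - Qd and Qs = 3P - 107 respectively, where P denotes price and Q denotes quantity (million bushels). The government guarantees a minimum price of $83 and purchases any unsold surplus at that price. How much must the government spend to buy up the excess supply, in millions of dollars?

Rearranging demand gives Qd = 105 - P. Equilibrium: 105 - P = 3P - 107, so 212 = 4P and P* = 53, Q* = 52.
The floor of 83 is above the equilibrium price 53, so it binds.
At P = 83: Qd = 105 - 83 = 22 and Qs = 3·83 - 107 = 142.
Surplus = Qs - Qd = 120.
Government expenditure = surplus × support price = 120 × 83 = 9960.

9960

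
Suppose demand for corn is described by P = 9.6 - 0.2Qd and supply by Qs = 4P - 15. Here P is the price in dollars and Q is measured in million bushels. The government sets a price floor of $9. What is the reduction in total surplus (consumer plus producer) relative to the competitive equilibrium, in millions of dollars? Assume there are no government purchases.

Rearranging demand gives Qd = 48 - 5P. Setting quantity demanded equal to quantity supplied, 48 - 5P = 4P - 15, gives P* = 7 and Q* = 13.
Since 9 > 7, the floor is binding.
At P = 9: Qd = 48 - 5·9 = 3 and Qs = 4·9 - 15 = 21.
Quantity traded falls to 3. At Q = 3 the demand price is (48 - 3)/5 = 9 and the supply price is (15 + 3)/4 = 4.5.
Deadweight loss = ½ · (9 - 4.5) · (13 - 3) = ½ · 4.5 · 10 = 22.5.

22.5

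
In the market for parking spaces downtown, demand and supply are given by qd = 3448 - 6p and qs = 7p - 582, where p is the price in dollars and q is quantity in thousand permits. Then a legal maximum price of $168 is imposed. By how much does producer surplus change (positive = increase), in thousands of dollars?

-154922

Without the control the market clears where 3448 - 6p = 7p - 582, i.e. p* = 310 and q* = 1588.
The ceiling of 168 is below the equilibrium price 310, so it binds.
At p = 168: qd = 3448 - 6·168 = 2440 and qs = 7·168 - 582 = 594.
Producer surplus without the control is ½ · (310 - 582/7) · 1588 = 1260872/7.
With the ceiling, producers sell 594 units at 168, so PS = ½ · (168 - 582/7) · 594 = 176418/7.
Change in producer surplus = 176418/7 - 1260872/7 = -154922.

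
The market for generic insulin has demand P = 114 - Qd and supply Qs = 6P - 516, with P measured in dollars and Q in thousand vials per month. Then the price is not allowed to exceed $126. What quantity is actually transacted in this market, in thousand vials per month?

24

Rearranging demand gives Qd = 114 - P. Without the control the market clears where 114 - P = 6P - 516, i.e. P* = 90 and Q* = 24.
The ceiling of 126 is above the equilibrium price 90, so it is not binding; the market clears at P* = 90, Q* = 24.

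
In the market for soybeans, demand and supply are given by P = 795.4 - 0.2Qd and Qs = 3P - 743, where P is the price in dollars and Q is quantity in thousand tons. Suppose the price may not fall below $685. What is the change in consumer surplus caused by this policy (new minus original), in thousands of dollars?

Rearranging demand gives Qd = 3977 - 5P. Equilibrium: 3977 - 5P = 3P - 743, so 4720 = 8P and P* = 590, Q* = 1027.
Because the floor (685) lies above the market-clearing price, it is binding.
At P = 685: Qd = 3977 - 5·685 = 552 and Qs = 3·685 - 743 = 1312.
Consumer surplus without the control is ½ · (795.4 - 590) · 1027 = 105472.9.
With the floor, consumers buy 552 units at 685, so CS = ½ · (795.4 - 685) · 552 = 30470.4.
Change in consumer surplus = 30470.4 - 105472.9 = -75002.5.

-75002.5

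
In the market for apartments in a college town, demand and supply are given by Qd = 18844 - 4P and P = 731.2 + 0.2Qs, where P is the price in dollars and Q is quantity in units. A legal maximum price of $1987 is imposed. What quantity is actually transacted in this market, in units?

Rearranging supply gives Qs = 5P - 3656. Equilibrium: 18844 - 4P = 5P - 3656, so 22500 = 9P and P* = 2500, Q* = 8844.
Since 1987 < 2500, the ceiling is binding.
At P = 1987: Qd = 18844 - 4·1987 = 10896 and Qs = 5·1987 - 3656 = 6279.
The quantity actually transacted is the short side, supply: 6279.

6279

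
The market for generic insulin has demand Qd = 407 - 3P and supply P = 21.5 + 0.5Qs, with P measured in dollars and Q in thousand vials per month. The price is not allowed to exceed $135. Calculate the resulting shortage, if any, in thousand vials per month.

0

Rearranging supply gives Qs = 2P - 43. In a free market, 407 - 3P = 2P - 43 gives the equilibrium P* = 90, Q* = 137.
Since 135 is above P* = 90, the ceiling does not bind and the free-market outcome prevails.
Since the control does not bind, there is no shortage.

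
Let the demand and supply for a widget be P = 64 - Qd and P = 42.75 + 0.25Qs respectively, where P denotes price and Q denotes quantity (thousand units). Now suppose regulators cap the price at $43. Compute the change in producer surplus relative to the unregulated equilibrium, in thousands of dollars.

Rearranging demand gives Qd = 64 - P; rearranging supply gives Qs = 4P - 171. Without the control the market clears where 64 - P = 4P - 171, i.e. P* = 47 and Q* = 17.
Since 43 < 47, the ceiling is binding.
At P = 43: Qd = 64 - 43 = 21 and Qs = 4·43 - 171 = 1.
Producer surplus without the control is ½ · (47 - 42.75) · 17 = 36.125.
With the ceiling, producers sell 1 units at 43, so PS = ½ · (43 - 42.75) · 1 = 0.125.
Change in producer surplus = 0.125 - 36.125 = -36.

-36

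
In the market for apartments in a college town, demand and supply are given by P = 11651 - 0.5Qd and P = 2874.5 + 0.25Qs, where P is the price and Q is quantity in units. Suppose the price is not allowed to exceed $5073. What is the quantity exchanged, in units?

Rearranging demand gives Qd = 23302 - 2P; rearranging supply gives Qs = 4P - 11498. Without the control the market clears where 23302 - 2P = 4P - 11498, i.e. P* = 5800 and Q* = 11702.
Because the ceiling (5073) lies below the market-clearing price, it is binding.
At P = 5073: Qd = 23302 - 2·5073 = 13156 and Qs = 4·5073 - 11498 = 8794.
The quantity actually transacted is the short side, supply: 8794.

8794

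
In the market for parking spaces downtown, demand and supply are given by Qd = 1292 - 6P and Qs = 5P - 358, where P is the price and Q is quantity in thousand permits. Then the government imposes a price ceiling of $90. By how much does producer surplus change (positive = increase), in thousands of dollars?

-14520

Equilibrium: 1292 - 6P = 5P - 358, so 1650 = 11P and P* = 150, Q* = 392.
Because the ceiling (90) lies below the market-clearing price, it is binding.
At P = 90: Qd = 1292 - 6·90 = 752 and Qs = 5·90 - 358 = 92.
Producer surplus without the control is ½ · (150 - 71.6) · 392 = 15366.4.
With the ceiling, producers sell 92 units at 90, so PS = ½ · (90 - 71.6) · 92 = 846.4.
Change in producer surplus = 846.4 - 15366.4 = -14520.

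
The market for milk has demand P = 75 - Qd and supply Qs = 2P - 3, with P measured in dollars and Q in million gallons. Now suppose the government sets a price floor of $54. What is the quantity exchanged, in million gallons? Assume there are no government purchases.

21

Rearranging demand gives Qd = 75 - P. Equilibrium: 75 - P = 2P - 3, so 78 = 3P and P* = 26, Q* = 49.
Because the floor (54) lies above the market-clearing price, it is binding.
At P = 54: Qd = 75 - 54 = 21 and Qs = 2·54 - 3 = 105.
The quantity actually transacted is the short side, demand: 21.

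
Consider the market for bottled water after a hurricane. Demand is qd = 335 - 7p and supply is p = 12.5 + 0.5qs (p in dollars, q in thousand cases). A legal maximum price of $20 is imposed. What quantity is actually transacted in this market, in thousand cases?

Rearranging supply gives qs = 2p - 25. In a free market, 335 - 7p = 2p - 25 gives the equilibrium p* = 40, q* = 55.
Because the ceiling (20) lies below the market-clearing price, it is binding.
At p = 20: qd = 335 - 7·20 = 195 and qs = 2·20 - 25 = 15.
The quantity actually transacted is the short side, supply: 15.

15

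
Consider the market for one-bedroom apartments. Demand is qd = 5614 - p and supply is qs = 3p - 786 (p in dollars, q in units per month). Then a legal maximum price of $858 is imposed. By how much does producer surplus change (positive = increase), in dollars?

-2152542

Without the control the market clears where 5614 - p = 3p - 786, i.e. p* = 1600 and q* = 4014.
Since 858 < 1600, the ceiling is binding.
At p = 858: qd = 5614 - 858 = 4756 and qs = 3·858 - 786 = 1788.
Producer surplus without the control is ½ · (1600 - 262) · 4014 = 2685366.
With the ceiling, producers sell 1788 units at 858, so PS = ½ · (858 - 262) · 1788 = 532824.
Change in producer surplus = 532824 - 2685366 = -2152542.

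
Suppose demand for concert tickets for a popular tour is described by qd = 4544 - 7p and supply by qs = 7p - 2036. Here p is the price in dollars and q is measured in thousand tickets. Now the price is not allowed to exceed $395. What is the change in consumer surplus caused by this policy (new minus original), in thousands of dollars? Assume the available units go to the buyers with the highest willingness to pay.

Equilibrium: 4544 - 7p = 7p - 2036, so 6580 = 14p and p* = 470, q* = 1254.
Since 395 < 470, the ceiling is binding.
At p = 395: qd = 4544 - 7·395 = 1779 and qs = 7·395 - 2036 = 729.
Consumer surplus without the control is ½ · (4544/7 - 470) · 1254 = 786258/7.
With the ceiling, 729 units are sold at 395 (assume they go to the highest-value buyers). The demand price at q = 729 is 545, so CS = ½ · [(4544/7 - 395) + (545 - 395)] · 729 = 2062341/14.
Change in consumer surplus = 2062341/14 - 786258/7 = 34987.5.

34987.5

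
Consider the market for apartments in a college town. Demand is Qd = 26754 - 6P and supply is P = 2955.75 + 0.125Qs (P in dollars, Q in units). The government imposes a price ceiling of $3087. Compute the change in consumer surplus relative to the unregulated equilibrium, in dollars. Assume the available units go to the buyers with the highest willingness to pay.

-864918

Rearranging supply gives Qs = 8P - 23646. Without the control the market clears where 26754 - 6P = 8P - 23646, i.e. P* = 3600 and Q* = 5154.
Because the ceiling (3087) lies below the market-clearing price, it is binding.
At P = 3087: Qd = 26754 - 6·3087 = 8232 and Qs = 8·3087 - 23646 = 1050.
Consumer surplus without the control is ½ · (4459 - 3600) · 5154 = 2213643.
With the ceiling, 1050 units are sold at 3087 (assume they go to the highest-value buyers). The demand price at Q = 1050 is 4284, so CS = ½ · [(4459 - 3087) + (4284 - 3087)] · 1050 = 1348725.
Change in consumer surplus = 1348725 - 2213643 = -864918.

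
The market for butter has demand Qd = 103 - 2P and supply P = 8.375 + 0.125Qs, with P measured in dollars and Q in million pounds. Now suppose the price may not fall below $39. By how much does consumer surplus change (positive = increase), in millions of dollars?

-1034

Rearranging supply gives Qs = 8P - 67. Setting quantity demanded equal to quantity supplied, 103 - 2P = 8P - 67, gives P* = 17 and Q* = 69.
Because the floor (39) lies above the market-clearing price, it is binding.
At P = 39: Qd = 103 - 2·39 = 25 and Qs = 8·39 - 67 = 245.
Consumer surplus without the control is ½ · (51.5 - 17) · 69 = 1190.25.
With the floor, consumers buy 25 units at 39, so CS = ½ · (51.5 - 39) · 25 = 156.25.
Change in consumer surplus = 156.25 - 1190.25 = -1034.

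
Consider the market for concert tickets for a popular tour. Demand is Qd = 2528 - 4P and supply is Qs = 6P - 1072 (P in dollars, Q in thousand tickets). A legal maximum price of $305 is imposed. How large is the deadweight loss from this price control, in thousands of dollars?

In a free market, 2528 - 4P = 6P - 1072 gives the equilibrium P* = 360, Q* = 1088.
Because the ceiling (305) lies below the market-clearing price, it is binding.
At P = 305: Qd = 2528 - 4·305 = 1308 and Qs = 6·305 - 1072 = 758.
Quantity traded falls to 758. At Q = 758 the demand price is (2528 - 758)/4 = 442.5 and the supply price is (1072 + 758)/6 = 305.
Deadweight loss = ½ · (442.5 - 305) · (1088 - 758) = ½ · 137.5 · 330 = 22687.5.

22687.5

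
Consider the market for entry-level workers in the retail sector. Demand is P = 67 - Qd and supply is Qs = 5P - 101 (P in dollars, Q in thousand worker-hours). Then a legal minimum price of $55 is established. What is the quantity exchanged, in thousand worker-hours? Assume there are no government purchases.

12

Rearranging demand gives Qd = 67 - P. Equilibrium: 67 - P = 5P - 101, so 168 = 6P and P* = 28, Q* = 39.
The floor of 55 is above the equilibrium price 28, so it binds.
At P = 55: Qd = 67 - 55 = 12 and Qs = 5·55 - 101 = 174.
The quantity actually transacted is the short side, demand: 12.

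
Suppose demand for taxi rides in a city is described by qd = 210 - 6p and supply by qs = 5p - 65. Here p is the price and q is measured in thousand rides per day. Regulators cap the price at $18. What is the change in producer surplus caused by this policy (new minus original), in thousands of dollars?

-297.5

Setting quantity demanded equal to quantity supplied, 210 - 6p = 5p - 65, gives p* = 25 and q* = 60.
Because the ceiling (18) lies below the market-clearing price, it is binding.
At p = 18: qd = 210 - 6·18 = 102 and qs = 5·18 - 65 = 25.
Producer surplus without the control is ½ · (25 - 13) · 60 = 360.
With the ceiling, producers sell 25 units at 18, so PS = ½ · (18 - 13) · 25 = 62.5.
Change in producer surplus = 62.5 - 360 = -297.5.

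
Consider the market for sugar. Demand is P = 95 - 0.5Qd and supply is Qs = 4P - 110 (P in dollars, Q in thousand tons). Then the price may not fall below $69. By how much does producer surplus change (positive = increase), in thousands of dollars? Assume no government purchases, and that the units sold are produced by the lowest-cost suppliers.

807.5

Rearranging demand gives Qd = 190 - 2P. Equilibrium: 190 - 2P = 4P - 110, so 300 = 6P and P* = 50, Q* = 90.
Because the floor (69) lies above the market-clearing price, it is binding.
At P = 69: Qd = 190 - 2·69 = 52 and Qs = 4·69 - 110 = 166.
Producer surplus without the control is ½ · (50 - 27.5) · 90 = 1012.5.
With the floor, 52 units are sold at 69. The supply price at Q = 52 is 40.5, so PS = ½ · [(69 - 27.5) + (69 - 40.5)] · 52 = 1820.
Change in producer surplus = 1820 - 1012.5 = 807.5.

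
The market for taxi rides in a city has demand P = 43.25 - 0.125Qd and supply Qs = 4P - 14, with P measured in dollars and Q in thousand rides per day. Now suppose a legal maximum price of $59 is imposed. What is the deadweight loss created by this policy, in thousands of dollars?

Rearranging demand gives Qd = 346 - 8P. Without the control the market clears where 346 - 8P = 4P - 14, i.e. P* = 30 and Q* = 106.
The ceiling of 59 is above the equilibrium price 30, so it is not binding; the market clears at P* = 30, Q* = 106.
Since the control does not bind, no trades are prevented and deadweight loss is zero.

0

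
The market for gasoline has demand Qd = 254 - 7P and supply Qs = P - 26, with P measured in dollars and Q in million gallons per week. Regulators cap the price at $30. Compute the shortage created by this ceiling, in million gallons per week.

40

Setting quantity demanded equal to quantity supplied, 254 - 7P = P - 26, gives P* = 35 and Q* = 9.
Since 30 < 35, the ceiling is binding.
At P = 30: Qd = 254 - 7·30 = 44 and Qs = 30 - 26 = 4.
Shortage = Qd - Qs = 44 - 4 = 40.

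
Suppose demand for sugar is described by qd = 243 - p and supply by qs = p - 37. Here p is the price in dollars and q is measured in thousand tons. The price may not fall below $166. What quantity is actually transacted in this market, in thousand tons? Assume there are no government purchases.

77

Without the control the market clears where 243 - p = p - 37, i.e. p* = 140 and q* = 103.
Because the floor (166) lies above the market-clearing price, it is binding.
At p = 166: qd = 243 - 166 = 77 and qs = 166 - 37 = 129.
The quantity actually transacted is the short side, demand: 77.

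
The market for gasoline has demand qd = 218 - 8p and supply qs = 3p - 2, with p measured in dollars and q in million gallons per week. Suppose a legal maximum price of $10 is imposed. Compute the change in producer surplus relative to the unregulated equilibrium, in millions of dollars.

-430

In a free market, 218 - 8p = 3p - 2 gives the equilibrium p* = 20, q* = 58.
Since 10 < 20, the ceiling is binding.
At p = 10: qd = 218 - 8·10 = 138 and qs = 3·10 - 2 = 28.
Producer surplus without the control is ½ · (20 - 2/3) · 58 = 1682/3.
With the ceiling, producers sell 28 units at 10, so PS = ½ · (10 - 2/3) · 28 = 392/3.
Change in producer surplus = 392/3 - 1682/3 = -430.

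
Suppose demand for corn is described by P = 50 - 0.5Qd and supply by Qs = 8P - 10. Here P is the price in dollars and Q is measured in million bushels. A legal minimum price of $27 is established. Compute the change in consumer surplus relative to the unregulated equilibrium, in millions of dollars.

Rearranging demand gives Qd = 100 - 2P. Setting quantity demanded equal to quantity supplied, 100 - 2P = 8P - 10, gives P* = 11 and Q* = 78.
Since 27 > 11, the floor is binding.
At P = 27: Qd = 100 - 2·27 = 46 and Qs = 8·27 - 10 = 206.
Consumer surplus without the control is ½ · (50 - 11) · 78 = 1521.
With the floor, consumers buy 46 units at 27, so CS = ½ · (50 - 27) · 46 = 529.
Change in consumer surplus = 529 - 1521 = -992.

-992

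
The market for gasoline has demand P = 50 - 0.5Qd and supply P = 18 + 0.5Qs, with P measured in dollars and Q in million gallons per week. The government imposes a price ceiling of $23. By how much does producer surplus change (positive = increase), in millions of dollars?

-231

Rearranging demand gives Qd = 100 - 2P; rearranging supply gives Qs = 2P - 36. Equilibrium: 100 - 2P = 2P - 36, so 136 = 4P and P* = 34, Q* = 32.
Since 23 < 34, the ceiling is binding.
At P = 23: Qd = 100 - 2·23 = 54 and Qs = 2·23 - 36 = 10.
Producer surplus without the control is ½ · (34 - 18) · 32 = 256.
With the ceiling, producers sell 10 units at 23, so PS = ½ · (23 - 18) · 10 = 25.
Change in producer surplus = 25 - 256 = -231.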